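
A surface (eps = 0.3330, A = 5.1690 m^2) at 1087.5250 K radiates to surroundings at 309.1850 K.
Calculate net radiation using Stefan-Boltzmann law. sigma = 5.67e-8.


T^4 = 1.3988e+12
Tsurr^4 = 9.1385e+09
Q = 0.3330 * 5.67e-8 * 5.1690 * 1.3897e+12 = 135626.4022 W

135626.4022 W


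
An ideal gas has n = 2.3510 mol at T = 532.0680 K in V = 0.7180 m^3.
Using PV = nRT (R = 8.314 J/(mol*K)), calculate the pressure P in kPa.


P = nRT/V = 2.3510 * 8.314 * 532.0680 / 0.7180
= 10399.9150 / 0.7180 = 14484.5613 Pa = 14.4846 kPa

14.4846 kPa


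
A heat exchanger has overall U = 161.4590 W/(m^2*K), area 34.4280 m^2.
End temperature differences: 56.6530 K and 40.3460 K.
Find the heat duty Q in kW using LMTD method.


LMTD = 48.0391 K
Q = 161.4590 * 34.4280 * 48.0391 = 267035.4226 W = 267.0354 kW

267.0354 kW


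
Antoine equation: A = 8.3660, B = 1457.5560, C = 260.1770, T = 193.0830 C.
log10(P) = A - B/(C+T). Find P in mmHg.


C+T = 453.2600
B/(C+T) = 3.2157
log10(P) = 8.3660 - 3.2157 = 5.1503
P = 10^5.1503 = 141345.7490 mmHg

141345.7490 mmHg


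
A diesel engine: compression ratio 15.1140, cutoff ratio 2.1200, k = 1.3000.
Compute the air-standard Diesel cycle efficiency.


r^(k-1) = 2.2585
rc^k = 2.6561
eta = 0.4964 = 49.6385%

49.6385%


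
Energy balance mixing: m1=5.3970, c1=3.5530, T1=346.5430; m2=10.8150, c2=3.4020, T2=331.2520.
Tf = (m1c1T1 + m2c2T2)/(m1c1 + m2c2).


num = 18832.7818
den = 55.9682
Tf = 336.4909 K

336.4909 K


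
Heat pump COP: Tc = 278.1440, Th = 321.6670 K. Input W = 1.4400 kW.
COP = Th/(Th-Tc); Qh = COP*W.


COP = 321.6670 / 43.5230 = 7.3907
Qh = 7.3907 * 1.4400 = 10.6427 kW

COP = 7.3907, Qh = 10.6427 kW


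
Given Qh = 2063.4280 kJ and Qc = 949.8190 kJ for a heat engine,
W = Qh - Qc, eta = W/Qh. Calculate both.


W = 2063.4280 - 949.8190 = 1113.6090 kJ
eta = 1113.6090 / 2063.4280 = 0.5397 = 53.9689%

W = 1113.6090 kJ, eta = 53.9689%


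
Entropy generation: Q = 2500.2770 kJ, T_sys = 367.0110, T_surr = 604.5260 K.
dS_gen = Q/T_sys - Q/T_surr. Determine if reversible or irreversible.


dS_sys = 2500.2770/367.0110 = 6.8125 kJ/K
dS_surr = -2500.2770/604.5260 = -4.1359 kJ/K
dS_gen = 6.8125 - 4.1359 = 2.6766 kJ/K (irreversible)

dS_gen = 2.6766 kJ/K, irreversible


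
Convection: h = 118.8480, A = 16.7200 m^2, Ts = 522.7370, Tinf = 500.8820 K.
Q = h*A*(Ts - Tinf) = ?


dT = 21.8550 K
Q = 118.8480 * 16.7200 * 21.8550 = 43428.9132 W

43428.9132 W


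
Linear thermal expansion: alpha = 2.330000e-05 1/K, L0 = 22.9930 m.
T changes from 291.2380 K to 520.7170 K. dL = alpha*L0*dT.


dT = 229.4790 K
dL = 2.330000e-05 * 22.9930 * 229.4790 = 0.122940 m
L_final = 23.115940 m

dL = 0.122940 m


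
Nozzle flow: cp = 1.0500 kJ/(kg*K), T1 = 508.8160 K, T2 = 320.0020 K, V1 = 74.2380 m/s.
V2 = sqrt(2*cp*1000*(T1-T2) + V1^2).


dT = 188.8140 K
2*cp*1000*dT = 396509.4000
V1^2 = 5511.2806
V2 = sqrt(402020.6806) = 634.0510 m/s

634.0510 m/s


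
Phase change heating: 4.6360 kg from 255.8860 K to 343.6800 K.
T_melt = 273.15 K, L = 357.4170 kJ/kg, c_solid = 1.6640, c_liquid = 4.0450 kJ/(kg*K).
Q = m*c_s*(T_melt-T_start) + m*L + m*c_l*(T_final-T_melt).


Q1 (sensible, solid) = 4.6360 * 1.6640 * 17.2640 = 133.1797 kJ
Q2 (latent) = 4.6360 * 357.4170 = 1656.9852 kJ
Q3 (sensible, liquid) = 4.6360 * 4.0450 * 70.5300 = 1322.6223 kJ
Q_total = 3112.7872 kJ

3112.7872 kJ


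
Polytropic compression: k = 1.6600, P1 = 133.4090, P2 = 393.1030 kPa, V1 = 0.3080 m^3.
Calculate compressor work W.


(k-1)/k = 0.3976
(P2/P1)^exp = 1.5367
W = 2.5152 * 133.4090 * 0.3080 * (1.5367 - 1) = 55.4697 kJ

55.4697 kJ


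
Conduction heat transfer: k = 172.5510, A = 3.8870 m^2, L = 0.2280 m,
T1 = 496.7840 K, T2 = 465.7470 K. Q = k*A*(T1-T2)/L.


dT = 31.0370 K
Q = 172.5510 * 3.8870 * 31.0370 / 0.2280 = 91301.2893 W

91301.2893 W


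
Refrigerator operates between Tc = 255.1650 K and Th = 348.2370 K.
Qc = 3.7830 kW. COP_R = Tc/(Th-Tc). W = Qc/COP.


COP = 255.1650 / 93.0720 = 2.7416
W = 3.7830 / 2.7416 = 1.3799 kW

COP = 2.7416, W = 1.3799 kW


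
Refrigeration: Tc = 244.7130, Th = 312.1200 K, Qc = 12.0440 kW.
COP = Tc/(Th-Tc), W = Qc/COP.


COP = 244.7130 / 67.4070 = 3.6304
W = 12.0440 / 3.6304 = 3.3176 kW

COP = 3.6304, W = 3.3176 kW


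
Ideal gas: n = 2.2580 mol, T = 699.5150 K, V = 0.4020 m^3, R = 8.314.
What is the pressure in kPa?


P = nRT/V = 2.2580 * 8.314 * 699.5150 / 0.4020
= 13132.0035 / 0.4020 = 32666.6753 Pa = 32.6667 kPa

32.6667 kPa


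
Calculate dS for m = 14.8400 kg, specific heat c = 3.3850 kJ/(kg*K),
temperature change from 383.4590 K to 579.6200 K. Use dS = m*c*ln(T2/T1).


T2/T1 = 1.5116
ln(T2/T1) = 0.4131
dS = 14.8400 * 3.3850 * 0.4131 = 20.7534 kJ/K

20.7534 kJ/K


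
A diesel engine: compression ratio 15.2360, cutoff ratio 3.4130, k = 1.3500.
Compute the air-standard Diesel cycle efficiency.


r^(k-1) = 2.5942
rc^k = 5.2449
eta = 0.4977 = 49.7695%

49.7695%


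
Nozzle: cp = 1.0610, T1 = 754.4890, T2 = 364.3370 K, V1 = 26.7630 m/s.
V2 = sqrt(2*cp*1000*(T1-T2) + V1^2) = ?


dT = 390.1520 K
2*cp*1000*dT = 827902.5440
V1^2 = 716.2582
V2 = sqrt(828618.8022) = 910.2850 m/s

910.2850 m/s


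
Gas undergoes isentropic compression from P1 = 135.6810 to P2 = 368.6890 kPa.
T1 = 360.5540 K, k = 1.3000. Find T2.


(k-1)/k = 0.2308
(P2/P1)^exp = 1.2595
T2 = 360.5540 * 1.2595 = 454.1055 K

454.1055 K


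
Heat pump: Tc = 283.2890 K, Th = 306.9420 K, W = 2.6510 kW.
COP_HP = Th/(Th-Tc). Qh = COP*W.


COP = 306.9420 / 23.6530 = 12.9769
Qh = 12.9769 * 2.6510 = 34.4017 kW

COP = 12.9769, Qh = 34.4017 kW


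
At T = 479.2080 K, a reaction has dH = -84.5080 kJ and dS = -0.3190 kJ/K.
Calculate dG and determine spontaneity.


T*dS = 479.2080 * -0.3190 = -152.8674 kJ
dG = -84.5080 + 152.8674 = 68.3594 kJ (non-spontaneous)

dG = 68.3594 kJ, non-spontaneous


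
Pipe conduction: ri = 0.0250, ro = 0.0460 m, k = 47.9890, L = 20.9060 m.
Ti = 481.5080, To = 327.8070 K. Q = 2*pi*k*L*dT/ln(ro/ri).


dT = 153.7010 K
ln(ro/ri) = 0.6098
Q = 2*pi*47.9890*20.9060*153.7010 / 0.6098 = 1588935.6455 W

1588935.6455 W


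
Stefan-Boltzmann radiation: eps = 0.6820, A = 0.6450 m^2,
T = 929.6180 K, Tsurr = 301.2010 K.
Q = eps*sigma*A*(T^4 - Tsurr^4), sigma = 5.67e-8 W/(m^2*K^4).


T^4 = 7.4682e+11
Tsurr^4 = 8.2305e+09
Q = 0.6820 * 5.67e-8 * 0.6450 * 7.3859e+11 = 18421.8171 W

18421.8171 W


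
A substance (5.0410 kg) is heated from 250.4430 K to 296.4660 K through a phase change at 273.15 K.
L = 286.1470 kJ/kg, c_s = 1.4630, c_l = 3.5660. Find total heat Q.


Q1 (sensible, solid) = 5.0410 * 1.4630 * 22.7070 = 167.4637 kJ
Q2 (latent) = 5.0410 * 286.1470 = 1442.4670 kJ
Q3 (sensible, liquid) = 5.0410 * 3.5660 * 23.3160 = 419.1332 kJ
Q_total = 2029.0640 kJ

2029.0640 kJ


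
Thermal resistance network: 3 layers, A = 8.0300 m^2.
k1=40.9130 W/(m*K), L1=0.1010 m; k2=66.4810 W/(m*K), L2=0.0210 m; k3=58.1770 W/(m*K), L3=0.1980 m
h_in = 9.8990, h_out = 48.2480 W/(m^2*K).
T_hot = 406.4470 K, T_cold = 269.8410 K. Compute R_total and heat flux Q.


R_conv_in = 1/(9.8990*8.0300) = 0.0126
R_1 = 0.1010/(40.9130*8.0300) = 0.0003
R_2 = 0.0210/(66.4810*8.0300) = 3.9337e-05
R_3 = 0.1980/(58.1770*8.0300) = 0.0004
R_conv_out = 1/(48.2480*8.0300) = 0.0026
R_total = 0.0159 K/W
Q = 136.6060 / 0.0159 = 8574.2802 W

R_total = 0.0159 K/W, Q = 8574.2802 W


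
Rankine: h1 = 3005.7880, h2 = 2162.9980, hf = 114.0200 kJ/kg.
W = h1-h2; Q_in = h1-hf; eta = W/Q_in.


W = 842.7900 kJ/kg
Q_in = 2891.7680 kJ/kg
eta = 0.2914 = 29.1445%

eta = 29.1445%


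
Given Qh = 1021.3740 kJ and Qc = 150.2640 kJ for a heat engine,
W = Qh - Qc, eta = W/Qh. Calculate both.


W = 1021.3740 - 150.2640 = 871.1100 kJ
eta = 871.1100 / 1021.3740 = 0.8529 = 85.2881%

W = 871.1100 kJ, eta = 85.2881%


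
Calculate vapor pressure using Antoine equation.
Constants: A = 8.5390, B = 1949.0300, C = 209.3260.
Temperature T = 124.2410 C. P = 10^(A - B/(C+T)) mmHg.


C+T = 333.5670
B/(C+T) = 5.8430
log10(P) = 8.5390 - 5.8430 = 2.6960
P = 10^2.6960 = 496.5991 mmHg

496.5991 mmHg


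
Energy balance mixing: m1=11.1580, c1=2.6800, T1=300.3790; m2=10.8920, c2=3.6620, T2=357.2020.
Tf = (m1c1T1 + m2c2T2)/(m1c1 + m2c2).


num = 23229.9044
den = 69.7899
Tf = 332.8546 K

332.8546 K


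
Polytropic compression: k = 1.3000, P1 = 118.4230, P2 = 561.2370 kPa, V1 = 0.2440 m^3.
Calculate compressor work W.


(k-1)/k = 0.2308
(P2/P1)^exp = 1.4320
W = 4.3333 * 118.4230 * 0.2440 * (1.4320 - 1) = 54.0878 kJ

54.0878 kJ


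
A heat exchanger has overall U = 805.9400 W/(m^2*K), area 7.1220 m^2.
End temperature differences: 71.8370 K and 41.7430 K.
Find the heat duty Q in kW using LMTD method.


LMTD = 55.4352 K
Q = 805.9400 * 7.1220 * 55.4352 = 318192.8684 W = 318.1929 kW

318.1929 kW


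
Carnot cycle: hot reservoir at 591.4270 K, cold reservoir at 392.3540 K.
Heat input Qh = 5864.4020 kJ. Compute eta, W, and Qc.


eta = 1 - 392.3540/591.4270 = 0.3366
W = 0.3366 * 5864.4020 = 1973.9445 kJ
Qc = 5864.4020 - 1973.9445 = 3890.4575 kJ

eta = 33.6598%, W = 1973.9445 kJ, Qc = 3890.4575 kJ


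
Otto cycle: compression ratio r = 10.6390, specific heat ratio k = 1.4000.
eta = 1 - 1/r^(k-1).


r^(k-1) = 2.5749
eta = 1 - 1/2.5749 = 0.6116 = 61.1635%

61.1635%


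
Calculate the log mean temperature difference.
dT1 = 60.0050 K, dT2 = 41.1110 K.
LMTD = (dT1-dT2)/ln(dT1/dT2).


dT1/dT2 = 1.4596
ln(dT1/dT2) = 0.3782
LMTD = 18.8940 / 0.3782 = 49.9640 K

49.9640 K


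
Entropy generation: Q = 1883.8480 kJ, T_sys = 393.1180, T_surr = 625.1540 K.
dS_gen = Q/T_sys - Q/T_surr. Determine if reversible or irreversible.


dS_sys = 1883.8480/393.1180 = 4.7921 kJ/K
dS_surr = -1883.8480/625.1540 = -3.0134 kJ/K
dS_gen = 4.7921 - 3.0134 = 1.7787 kJ/K (irreversible)

dS_gen = 1.7787 kJ/K, irreversible


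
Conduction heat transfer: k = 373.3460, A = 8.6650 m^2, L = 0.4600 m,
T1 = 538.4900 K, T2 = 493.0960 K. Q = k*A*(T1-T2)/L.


dT = 45.3940 K
Q = 373.3460 * 8.6650 * 45.3940 / 0.4600 = 319242.4914 W

319242.4914 W


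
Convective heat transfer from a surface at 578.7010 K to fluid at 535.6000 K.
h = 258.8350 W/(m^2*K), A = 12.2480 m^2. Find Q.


dT = 43.1010 K
Q = 258.8350 * 12.2480 * 43.1010 = 136639.2678 W

136639.2678 W


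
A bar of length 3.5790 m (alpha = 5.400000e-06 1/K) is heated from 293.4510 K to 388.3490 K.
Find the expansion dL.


dT = 94.8980 K
dL = 5.400000e-06 * 3.5790 * 94.8980 = 0.001834 m
L_final = 3.580834 m

dL = 0.001834 m


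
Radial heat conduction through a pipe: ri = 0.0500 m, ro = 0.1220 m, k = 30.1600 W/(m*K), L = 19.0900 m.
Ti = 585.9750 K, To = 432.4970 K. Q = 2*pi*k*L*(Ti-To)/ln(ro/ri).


dT = 153.4780 K
ln(ro/ri) = 0.8920
Q = 2*pi*30.1600*19.0900*153.4780 / 0.8920 = 622442.6821 W

622442.6821 W


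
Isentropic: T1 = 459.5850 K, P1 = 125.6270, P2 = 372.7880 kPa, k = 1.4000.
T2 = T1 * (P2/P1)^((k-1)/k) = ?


(k-1)/k = 0.2857
(P2/P1)^exp = 1.3645
T2 = 459.5850 * 1.3645 = 627.0920 K

627.0920 K


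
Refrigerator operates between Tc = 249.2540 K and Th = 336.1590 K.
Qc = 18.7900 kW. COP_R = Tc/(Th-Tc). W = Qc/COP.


COP = 249.2540 / 86.9050 = 2.8681
W = 18.7900 / 2.8681 = 6.5513 kW

COP = 2.8681, W = 6.5513 kW


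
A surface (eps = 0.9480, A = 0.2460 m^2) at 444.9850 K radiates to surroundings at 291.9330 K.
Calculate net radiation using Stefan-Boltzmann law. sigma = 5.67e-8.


T^4 = 3.9209e+10
Tsurr^4 = 7.2633e+09
Q = 0.9480 * 5.67e-8 * 0.2460 * 3.1945e+10 = 422.4098 W

422.4098 W


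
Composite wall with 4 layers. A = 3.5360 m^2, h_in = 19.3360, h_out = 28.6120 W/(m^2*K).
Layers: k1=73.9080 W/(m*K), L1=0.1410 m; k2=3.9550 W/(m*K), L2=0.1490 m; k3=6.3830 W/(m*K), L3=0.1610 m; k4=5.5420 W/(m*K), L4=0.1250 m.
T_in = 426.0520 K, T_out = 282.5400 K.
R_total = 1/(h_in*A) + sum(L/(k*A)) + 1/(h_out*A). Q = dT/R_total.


R_conv_in = 1/(19.3360*3.5360) = 0.0146
R_1 = 0.1410/(73.9080*3.5360) = 0.0005
R_2 = 0.1490/(3.9550*3.5360) = 0.0107
R_3 = 0.1610/(6.3830*3.5360) = 0.0071
R_4 = 0.1250/(5.5420*3.5360) = 0.0064
R_conv_out = 1/(28.6120*3.5360) = 0.0099
R_total = 0.0492 K/W
Q = 143.5120 / 0.0492 = 2915.9708 W

R_total = 0.0492 K/W, Q = 2915.9708 W


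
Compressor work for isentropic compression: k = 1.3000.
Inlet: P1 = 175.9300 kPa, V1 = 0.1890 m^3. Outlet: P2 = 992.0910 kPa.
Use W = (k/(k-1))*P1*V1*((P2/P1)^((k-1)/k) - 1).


(k-1)/k = 0.2308
(P2/P1)^exp = 1.4906
W = 4.3333 * 175.9300 * 0.1890 * (1.4906 - 1) = 70.6866 kJ

70.6866 kJ


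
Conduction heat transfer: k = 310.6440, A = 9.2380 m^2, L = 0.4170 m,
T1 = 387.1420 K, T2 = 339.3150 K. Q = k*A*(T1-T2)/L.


dT = 47.8270 K
Q = 310.6440 * 9.2380 * 47.8270 / 0.4170 = 329137.9901 W

329137.9901 W


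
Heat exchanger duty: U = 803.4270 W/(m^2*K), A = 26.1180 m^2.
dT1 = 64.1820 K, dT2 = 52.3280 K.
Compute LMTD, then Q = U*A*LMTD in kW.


LMTD = 58.0534 K
Q = 803.4270 * 26.1180 * 58.0534 = 1218187.8067 W = 1218.1878 kW

1218.1878 kW


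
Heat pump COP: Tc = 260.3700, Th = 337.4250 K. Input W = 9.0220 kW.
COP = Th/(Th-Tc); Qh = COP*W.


COP = 337.4250 / 77.0550 = 4.3790
Qh = 4.3790 * 9.0220 = 39.5075 kW

COP = 4.3790, Qh = 39.5075 kW


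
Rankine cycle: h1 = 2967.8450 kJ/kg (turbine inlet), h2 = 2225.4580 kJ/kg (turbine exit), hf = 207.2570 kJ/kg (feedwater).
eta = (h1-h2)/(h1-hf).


W = 742.3870 kJ/kg
Q_in = 2760.5880 kJ/kg
eta = 0.2689 = 26.8924%

eta = 26.8924%


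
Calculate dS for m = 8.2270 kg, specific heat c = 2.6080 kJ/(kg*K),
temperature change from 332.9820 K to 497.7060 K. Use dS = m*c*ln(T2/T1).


T2/T1 = 1.4947
ln(T2/T1) = 0.4019
dS = 8.2270 * 2.6080 * 0.4019 = 8.6236 kJ/K

8.6236 kJ/K


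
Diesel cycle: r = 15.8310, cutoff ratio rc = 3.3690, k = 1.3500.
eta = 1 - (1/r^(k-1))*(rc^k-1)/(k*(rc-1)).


r^(k-1) = 2.6292
rc^k = 5.1538
eta = 0.5060 = 50.6011%

50.6011%


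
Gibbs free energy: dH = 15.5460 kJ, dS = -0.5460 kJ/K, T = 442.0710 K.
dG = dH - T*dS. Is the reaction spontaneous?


T*dS = 442.0710 * -0.5460 = -241.3708 kJ
dG = 15.5460 + 241.3708 = 256.9168 kJ (non-spontaneous)

dG = 256.9168 kJ, non-spontaneous


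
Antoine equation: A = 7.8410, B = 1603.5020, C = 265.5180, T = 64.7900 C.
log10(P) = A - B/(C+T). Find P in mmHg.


C+T = 330.3080
B/(C+T) = 4.8546
log10(P) = 7.8410 - 4.8546 = 2.9864
P = 10^2.9864 = 969.2459 mmHg

969.2459 mmHg


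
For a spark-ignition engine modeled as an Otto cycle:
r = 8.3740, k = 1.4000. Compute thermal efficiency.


r^(k-1) = 2.3398
eta = 1 - 1/2.3398 = 0.5726 = 57.2608%

57.2608%


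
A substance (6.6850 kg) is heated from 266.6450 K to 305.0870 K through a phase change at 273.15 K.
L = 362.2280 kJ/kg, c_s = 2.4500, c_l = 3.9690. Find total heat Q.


Q1 (sensible, solid) = 6.6850 * 2.4500 * 6.5050 = 106.5405 kJ
Q2 (latent) = 6.6850 * 362.2280 = 2421.4942 kJ
Q3 (sensible, liquid) = 6.6850 * 3.9690 * 31.9370 = 847.3769 kJ
Q_total = 3375.4116 kJ

3375.4116 kJ


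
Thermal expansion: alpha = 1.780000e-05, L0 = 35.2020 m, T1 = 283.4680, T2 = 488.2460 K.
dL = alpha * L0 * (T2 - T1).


dT = 204.7780 K
dL = 1.780000e-05 * 35.2020 * 204.7780 = 0.128313 m
L_final = 35.330313 m

dL = 0.128313 m


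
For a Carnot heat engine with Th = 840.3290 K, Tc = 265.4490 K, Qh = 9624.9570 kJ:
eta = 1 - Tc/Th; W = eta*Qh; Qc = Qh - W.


eta = 1 - 265.4490/840.3290 = 0.6841
W = 0.6841 * 9624.9570 = 6584.5583 kJ
Qc = 9624.9570 - 6584.5583 = 3040.3987 kJ

eta = 68.4113%, W = 6584.5583 kJ, Qc = 3040.3987 kJ


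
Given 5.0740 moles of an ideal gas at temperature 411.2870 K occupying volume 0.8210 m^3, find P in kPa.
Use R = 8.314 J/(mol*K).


P = nRT/V = 5.0740 * 8.314 * 411.2870 / 0.8210
= 17350.2392 / 0.8210 = 21133.0562 Pa = 21.1331 kPa

21.1331 kPa


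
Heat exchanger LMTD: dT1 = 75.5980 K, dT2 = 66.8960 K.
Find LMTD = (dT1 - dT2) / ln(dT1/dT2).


dT1/dT2 = 1.1301
ln(dT1/dT2) = 0.1223
LMTD = 8.7020 / 0.1223 = 71.1583 K

71.1583 K


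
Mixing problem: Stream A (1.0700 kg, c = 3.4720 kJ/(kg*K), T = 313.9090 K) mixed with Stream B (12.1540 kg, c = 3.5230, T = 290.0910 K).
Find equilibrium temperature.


num = 13587.4582
den = 46.5336
Tf = 291.9925 K

291.9925 K


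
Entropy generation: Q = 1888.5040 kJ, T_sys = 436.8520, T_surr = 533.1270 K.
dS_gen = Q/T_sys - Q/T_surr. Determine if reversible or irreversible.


dS_sys = 1888.5040/436.8520 = 4.3230 kJ/K
dS_surr = -1888.5040/533.1270 = -3.5423 kJ/K
dS_gen = 4.3230 - 3.5423 = 0.7807 kJ/K (irreversible)

dS_gen = 0.7807 kJ/K, irreversible


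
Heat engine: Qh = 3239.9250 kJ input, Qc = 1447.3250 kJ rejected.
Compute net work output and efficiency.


W = 3239.9250 - 1447.3250 = 1792.6000 kJ
eta = 1792.6000 / 3239.9250 = 0.5533 = 55.3284%

W = 1792.6000 kJ, eta = 55.3284%


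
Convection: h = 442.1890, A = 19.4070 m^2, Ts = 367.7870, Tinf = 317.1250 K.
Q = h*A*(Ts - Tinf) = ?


dT = 50.6620 K
Q = 442.1890 * 19.4070 * 50.6620 = 434759.0901 W

434759.0901 W


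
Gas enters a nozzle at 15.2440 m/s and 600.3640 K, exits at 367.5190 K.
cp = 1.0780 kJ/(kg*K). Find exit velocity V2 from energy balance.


dT = 232.8450 K
2*cp*1000*dT = 502013.8200
V1^2 = 232.3795
V2 = sqrt(502246.1995) = 708.6933 m/s

708.6933 m/s


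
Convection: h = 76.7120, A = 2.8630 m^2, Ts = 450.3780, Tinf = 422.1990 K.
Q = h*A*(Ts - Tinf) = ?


dT = 28.1790 K
Q = 76.7120 * 2.8630 * 28.1790 = 6188.8539 W

6188.8539 W


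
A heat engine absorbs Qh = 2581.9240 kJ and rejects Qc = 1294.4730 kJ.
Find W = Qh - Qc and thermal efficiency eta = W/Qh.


W = 2581.9240 - 1294.4730 = 1287.4510 kJ
eta = 1287.4510 / 2581.9240 = 0.4986 = 49.8640%

W = 1287.4510 kJ, eta = 49.8640%


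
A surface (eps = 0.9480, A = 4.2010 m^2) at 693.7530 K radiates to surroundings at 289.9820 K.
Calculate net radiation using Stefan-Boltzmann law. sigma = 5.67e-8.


T^4 = 2.3164e+11
Tsurr^4 = 7.0711e+09
Q = 0.9480 * 5.67e-8 * 4.2010 * 2.2457e+11 = 50710.7350 W

50710.7350 W


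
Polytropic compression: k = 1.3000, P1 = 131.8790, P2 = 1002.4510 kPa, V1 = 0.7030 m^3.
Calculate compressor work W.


(k-1)/k = 0.2308
(P2/P1)^exp = 1.5969
W = 4.3333 * 131.8790 * 0.7030 * (1.5969 - 1) = 239.8089 kJ

239.8089 kJ


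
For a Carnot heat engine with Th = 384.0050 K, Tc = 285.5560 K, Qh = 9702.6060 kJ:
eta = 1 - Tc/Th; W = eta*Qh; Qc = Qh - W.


eta = 1 - 285.5560/384.0050 = 0.2564
W = 0.2564 * 9702.6060 = 2487.4985 kJ
Qc = 9702.6060 - 2487.4985 = 7215.1075 kJ

eta = 25.6374%, W = 2487.4985 kJ, Qc = 7215.1075 kJ


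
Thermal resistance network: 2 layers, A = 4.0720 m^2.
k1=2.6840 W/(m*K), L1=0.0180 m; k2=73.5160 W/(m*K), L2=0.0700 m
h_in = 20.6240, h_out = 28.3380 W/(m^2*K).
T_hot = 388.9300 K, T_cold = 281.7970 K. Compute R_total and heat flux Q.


R_conv_in = 1/(20.6240*4.0720) = 0.0119
R_1 = 0.0180/(2.6840*4.0720) = 0.0016
R_2 = 0.0700/(73.5160*4.0720) = 0.0002
R_conv_out = 1/(28.3380*4.0720) = 0.0087
R_total = 0.0225 K/W
Q = 107.1330 / 0.0225 = 4771.1482 W

R_total = 0.0225 K/W, Q = 4771.1482 W


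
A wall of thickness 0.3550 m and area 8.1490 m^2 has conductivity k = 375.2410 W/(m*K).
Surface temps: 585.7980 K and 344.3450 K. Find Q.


dT = 241.4530 K
Q = 375.2410 * 8.1490 * 241.4530 / 0.3550 = 2079786.9805 W

2079786.9805 W


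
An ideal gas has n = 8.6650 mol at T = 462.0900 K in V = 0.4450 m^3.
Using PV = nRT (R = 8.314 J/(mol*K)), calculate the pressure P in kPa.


P = nRT/V = 8.6650 * 8.314 * 462.0900 / 0.4450
= 33289.3379 / 0.4450 = 74807.5009 Pa = 74.8075 kPa

74.8075 kPa


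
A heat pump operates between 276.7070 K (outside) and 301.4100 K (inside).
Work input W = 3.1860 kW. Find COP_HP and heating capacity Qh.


COP = 301.4100 / 24.7030 = 12.2014
Qh = 12.2014 * 3.1860 = 38.8735 kW

COP = 12.2014, Qh = 38.8735 kW


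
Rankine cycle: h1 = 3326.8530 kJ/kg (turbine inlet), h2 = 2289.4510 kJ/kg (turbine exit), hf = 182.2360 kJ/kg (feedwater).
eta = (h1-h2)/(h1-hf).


W = 1037.4020 kJ/kg
Q_in = 3144.6170 kJ/kg
eta = 0.3299 = 32.9898%

eta = 32.9898%


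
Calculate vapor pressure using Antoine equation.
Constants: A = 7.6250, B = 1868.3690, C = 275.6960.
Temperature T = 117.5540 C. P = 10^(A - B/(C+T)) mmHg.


C+T = 393.2500
B/(C+T) = 4.7511
log10(P) = 7.6250 - 4.7511 = 2.8739
P = 10^2.8739 = 748.0020 mmHg

748.0020 mmHg


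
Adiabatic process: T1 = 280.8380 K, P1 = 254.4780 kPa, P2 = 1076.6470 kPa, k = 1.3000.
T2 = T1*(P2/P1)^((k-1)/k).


(k-1)/k = 0.2308
(P2/P1)^exp = 1.3950
T2 = 280.8380 * 1.3950 = 391.7554 K

391.7554 K


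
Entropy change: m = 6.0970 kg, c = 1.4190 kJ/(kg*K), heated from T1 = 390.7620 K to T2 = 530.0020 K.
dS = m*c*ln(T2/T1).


T2/T1 = 1.3563
ln(T2/T1) = 0.3048
dS = 6.0970 * 1.4190 * 0.3048 = 2.6369 kJ/K

2.6369 kJ/K


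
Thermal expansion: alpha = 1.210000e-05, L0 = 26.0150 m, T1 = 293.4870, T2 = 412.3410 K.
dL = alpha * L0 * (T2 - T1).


dT = 118.8540 K
dL = 1.210000e-05 * 26.0150 * 118.8540 = 0.037413 m
L_final = 26.052413 m

dL = 0.037413 m


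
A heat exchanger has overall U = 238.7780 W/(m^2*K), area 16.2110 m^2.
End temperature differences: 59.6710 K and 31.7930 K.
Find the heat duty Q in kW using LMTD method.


LMTD = 44.2789 K
Q = 238.7780 * 16.2110 * 44.2789 = 171396.1294 W = 171.3961 kW

171.3961 kW


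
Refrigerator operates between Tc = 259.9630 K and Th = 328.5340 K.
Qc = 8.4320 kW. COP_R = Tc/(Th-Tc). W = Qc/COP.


COP = 259.9630 / 68.5710 = 3.7912
W = 8.4320 / 3.7912 = 2.2241 kW

COP = 3.7912, W = 2.2241 kW


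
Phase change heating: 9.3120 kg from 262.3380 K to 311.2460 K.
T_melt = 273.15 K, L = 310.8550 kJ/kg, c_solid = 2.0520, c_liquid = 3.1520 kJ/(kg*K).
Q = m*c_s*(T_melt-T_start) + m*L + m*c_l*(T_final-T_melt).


Q1 (sensible, solid) = 9.3120 * 2.0520 * 10.8120 = 206.5981 kJ
Q2 (latent) = 9.3120 * 310.8550 = 2894.6818 kJ
Q3 (sensible, liquid) = 9.3120 * 3.1520 * 38.0960 = 1118.1718 kJ
Q_total = 4219.4517 kJ

4219.4517 kJ


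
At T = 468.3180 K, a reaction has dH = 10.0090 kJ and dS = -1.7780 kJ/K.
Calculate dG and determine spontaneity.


T*dS = 468.3180 * -1.7780 = -832.6694 kJ
dG = 10.0090 + 832.6694 = 842.6784 kJ (non-spontaneous)

dG = 842.6784 kJ, non-spontaneous


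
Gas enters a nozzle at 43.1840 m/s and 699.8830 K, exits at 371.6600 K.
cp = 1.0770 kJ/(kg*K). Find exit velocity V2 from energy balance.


dT = 328.2230 K
2*cp*1000*dT = 706992.3420
V1^2 = 1864.8579
V2 = sqrt(708857.1999) = 841.9366 m/s

841.9366 m/s


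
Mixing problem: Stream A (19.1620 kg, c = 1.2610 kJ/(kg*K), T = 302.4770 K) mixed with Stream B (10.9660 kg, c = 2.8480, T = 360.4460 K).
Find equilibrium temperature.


num = 18565.9866
den = 55.3944
Tf = 335.1597 K

335.1597 K


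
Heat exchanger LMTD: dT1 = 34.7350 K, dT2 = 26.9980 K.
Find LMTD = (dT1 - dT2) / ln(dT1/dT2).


dT1/dT2 = 1.2866
ln(dT1/dT2) = 0.2520
LMTD = 7.7370 / 0.2520 = 30.7042 K

30.7042 K


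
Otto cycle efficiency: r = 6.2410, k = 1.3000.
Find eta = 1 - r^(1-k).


r^(k-1) = 1.7321
eta = 1 - 1/1.7321 = 0.4227 = 42.2671%

42.2671%


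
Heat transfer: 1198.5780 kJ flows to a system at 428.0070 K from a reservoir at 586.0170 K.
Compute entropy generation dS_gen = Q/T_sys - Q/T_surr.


dS_sys = 1198.5780/428.0070 = 2.8004 kJ/K
dS_surr = -1198.5780/586.0170 = -2.0453 kJ/K
dS_gen = 2.8004 - 2.0453 = 0.7551 kJ/K (irreversible)

dS_gen = 0.7551 kJ/K, irreversible


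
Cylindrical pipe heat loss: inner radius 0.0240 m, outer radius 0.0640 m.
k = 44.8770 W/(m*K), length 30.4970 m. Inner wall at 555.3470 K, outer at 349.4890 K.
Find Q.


dT = 205.8580 K
ln(ro/ri) = 0.9808
Q = 2*pi*44.8770*30.4970*205.8580 / 0.9808 = 1804825.1908 W

1804825.1908 W


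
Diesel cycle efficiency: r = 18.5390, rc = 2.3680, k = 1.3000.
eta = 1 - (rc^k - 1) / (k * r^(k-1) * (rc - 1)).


r^(k-1) = 2.4012
rc^k = 3.0669
eta = 0.5160 = 51.5985%

51.5985%


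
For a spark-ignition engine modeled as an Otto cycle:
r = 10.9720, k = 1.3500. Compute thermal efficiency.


r^(k-1) = 2.3126
eta = 1 - 1/2.3126 = 0.5676 = 56.7586%

56.7586%


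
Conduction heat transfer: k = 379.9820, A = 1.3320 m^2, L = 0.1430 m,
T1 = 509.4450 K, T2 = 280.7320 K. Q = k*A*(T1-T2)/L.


dT = 228.7130 K
Q = 379.9820 * 1.3320 * 228.7130 / 0.1430 = 809509.7095 W

809509.7095 W


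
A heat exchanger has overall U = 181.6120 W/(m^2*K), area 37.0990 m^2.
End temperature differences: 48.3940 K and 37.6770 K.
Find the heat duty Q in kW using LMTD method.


LMTD = 42.8122 K
Q = 181.6120 * 37.0990 * 42.8122 = 288452.2942 W = 288.4523 kW

288.4523 kW


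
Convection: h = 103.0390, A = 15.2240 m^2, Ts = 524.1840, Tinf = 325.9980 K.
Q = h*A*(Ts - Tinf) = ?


dT = 198.1860 K
Q = 103.0390 * 15.2240 * 198.1860 = 310887.5876 W

310887.5876 W


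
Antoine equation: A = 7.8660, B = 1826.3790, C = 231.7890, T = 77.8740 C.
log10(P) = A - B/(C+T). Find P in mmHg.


C+T = 309.6630
B/(C+T) = 5.8980
log10(P) = 7.8660 - 5.8980 = 1.9680
P = 10^1.9680 = 92.9059 mmHg

92.9059 mmHg


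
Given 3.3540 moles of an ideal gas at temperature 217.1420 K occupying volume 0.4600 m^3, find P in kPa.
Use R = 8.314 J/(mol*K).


P = nRT/V = 3.3540 * 8.314 * 217.1420 / 0.4600
= 6055.0385 / 0.4600 = 13163.1273 Pa = 13.1631 kPa

13.1631 kPa


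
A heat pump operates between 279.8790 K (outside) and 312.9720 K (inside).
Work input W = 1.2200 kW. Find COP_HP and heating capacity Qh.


COP = 312.9720 / 33.0930 = 9.4573
Qh = 9.4573 * 1.2200 = 11.5380 kW

COP = 9.4573, Qh = 11.5380 kW


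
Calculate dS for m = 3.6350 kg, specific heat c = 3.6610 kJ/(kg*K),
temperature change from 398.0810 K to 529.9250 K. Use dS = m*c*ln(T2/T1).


T2/T1 = 1.3312
ln(T2/T1) = 0.2861
dS = 3.6350 * 3.6610 * 0.2861 = 3.8071 kJ/K

3.8071 kJ/K


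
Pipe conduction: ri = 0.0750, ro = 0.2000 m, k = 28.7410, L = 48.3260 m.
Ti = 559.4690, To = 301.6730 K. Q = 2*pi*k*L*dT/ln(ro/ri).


dT = 257.7960 K
ln(ro/ri) = 0.9808
Q = 2*pi*28.7410*48.3260*257.7960 / 0.9808 = 2293746.1730 W

2293746.1730 W


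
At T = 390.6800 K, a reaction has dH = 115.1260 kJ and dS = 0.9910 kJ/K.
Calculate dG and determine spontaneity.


T*dS = 390.6800 * 0.9910 = 387.1639 kJ
dG = 115.1260 - 387.1639 = -272.0379 kJ (spontaneous)

dG = -272.0379 kJ, spontaneous


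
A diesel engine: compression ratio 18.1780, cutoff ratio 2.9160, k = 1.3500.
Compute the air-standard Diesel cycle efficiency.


r^(k-1) = 2.7596
rc^k = 4.2409
eta = 0.5460 = 54.5952%

54.5952%


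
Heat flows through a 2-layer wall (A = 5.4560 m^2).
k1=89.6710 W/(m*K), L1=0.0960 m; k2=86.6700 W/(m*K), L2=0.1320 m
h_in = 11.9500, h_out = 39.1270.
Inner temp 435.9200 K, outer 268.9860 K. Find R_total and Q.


R_conv_in = 1/(11.9500*5.4560) = 0.0153
R_1 = 0.0960/(89.6710*5.4560) = 0.0002
R_2 = 0.1320/(86.6700*5.4560) = 0.0003
R_conv_out = 1/(39.1270*5.4560) = 0.0047
R_total = 0.0205 K/W
Q = 166.9340 / 0.0205 = 8144.1846 W

R_total = 0.0205 K/W, Q = 8144.1846 W


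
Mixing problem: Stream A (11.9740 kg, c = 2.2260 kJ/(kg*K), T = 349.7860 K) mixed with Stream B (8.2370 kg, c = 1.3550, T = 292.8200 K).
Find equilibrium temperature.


num = 12591.4430
den = 37.8153
Tf = 332.9725 K

332.9725 K


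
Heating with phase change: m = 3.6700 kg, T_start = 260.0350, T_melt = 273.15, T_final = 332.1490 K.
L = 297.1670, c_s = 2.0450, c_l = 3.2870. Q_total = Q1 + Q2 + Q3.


Q1 (sensible, solid) = 3.6700 * 2.0450 * 13.1150 = 98.4300 kJ
Q2 (latent) = 3.6700 * 297.1670 = 1090.6029 kJ
Q3 (sensible, liquid) = 3.6700 * 3.2870 * 58.9990 = 711.7220 kJ
Q_total = 1900.7550 kJ

1900.7550 kJ


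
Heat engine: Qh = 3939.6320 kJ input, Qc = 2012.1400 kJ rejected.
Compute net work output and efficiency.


W = 3939.6320 - 2012.1400 = 1927.4920 kJ
eta = 1927.4920 / 3939.6320 = 0.4893 = 48.9257%

W = 1927.4920 kJ, eta = 48.9257%


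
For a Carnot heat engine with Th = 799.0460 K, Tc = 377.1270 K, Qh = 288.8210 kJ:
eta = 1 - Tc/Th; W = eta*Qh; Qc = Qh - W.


eta = 1 - 377.1270/799.0460 = 0.5280
W = 0.5280 * 288.8210 = 152.5057 kJ
Qc = 288.8210 - 152.5057 = 136.3153 kJ

eta = 52.8028%, W = 152.5057 kJ, Qc = 136.3153 kJ


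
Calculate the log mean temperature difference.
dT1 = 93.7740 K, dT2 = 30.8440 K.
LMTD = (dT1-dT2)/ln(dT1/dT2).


dT1/dT2 = 3.0403
ln(dT1/dT2) = 1.1119
LMTD = 62.9300 / 1.1119 = 56.5945 K

56.5945 K


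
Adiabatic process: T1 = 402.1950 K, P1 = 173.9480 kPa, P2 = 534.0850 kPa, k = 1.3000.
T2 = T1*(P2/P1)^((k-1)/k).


(k-1)/k = 0.2308
(P2/P1)^exp = 1.2955
T2 = 402.1950 * 1.2955 = 521.0331 K

521.0331 K


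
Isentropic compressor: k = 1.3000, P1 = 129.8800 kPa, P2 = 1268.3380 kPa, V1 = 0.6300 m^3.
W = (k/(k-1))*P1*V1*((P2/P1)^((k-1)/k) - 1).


(k-1)/k = 0.2308
(P2/P1)^exp = 1.6920
W = 4.3333 * 129.8800 * 0.6300 * (1.6920 - 1) = 245.3507 kJ

245.3507 kJ


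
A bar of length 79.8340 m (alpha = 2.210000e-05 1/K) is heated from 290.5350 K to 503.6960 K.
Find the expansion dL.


dT = 213.1610 K
dL = 2.210000e-05 * 79.8340 * 213.1610 = 0.376087 m
L_final = 80.210087 m

dL = 0.376087 m


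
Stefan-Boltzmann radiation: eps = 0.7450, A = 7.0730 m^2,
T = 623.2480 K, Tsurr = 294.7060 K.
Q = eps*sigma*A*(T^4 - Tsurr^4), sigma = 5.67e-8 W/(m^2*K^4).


T^4 = 1.5088e+11
Tsurr^4 = 7.5432e+09
Q = 0.7450 * 5.67e-8 * 7.0730 * 1.4334e+11 = 42826.5612 W

42826.5612 W


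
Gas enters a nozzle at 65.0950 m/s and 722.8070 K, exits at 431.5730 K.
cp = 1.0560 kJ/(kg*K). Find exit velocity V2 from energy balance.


dT = 291.2340 K
2*cp*1000*dT = 615086.2080
V1^2 = 4237.3590
V2 = sqrt(619323.5670) = 786.9711 m/s

786.9711 m/s


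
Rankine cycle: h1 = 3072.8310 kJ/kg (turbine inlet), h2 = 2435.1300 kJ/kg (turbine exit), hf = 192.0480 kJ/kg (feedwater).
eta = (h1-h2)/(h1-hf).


W = 637.7010 kJ/kg
Q_in = 2880.7830 kJ/kg
eta = 0.2214 = 22.1364%

eta = 22.1364%


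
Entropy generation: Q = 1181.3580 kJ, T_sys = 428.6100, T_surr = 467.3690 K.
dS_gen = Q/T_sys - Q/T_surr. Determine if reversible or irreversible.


dS_sys = 1181.3580/428.6100 = 2.7563 kJ/K
dS_surr = -1181.3580/467.3690 = -2.5277 kJ/K
dS_gen = 2.7563 - 2.5277 = 0.2286 kJ/K (irreversible)

dS_gen = 0.2286 kJ/K, irreversible


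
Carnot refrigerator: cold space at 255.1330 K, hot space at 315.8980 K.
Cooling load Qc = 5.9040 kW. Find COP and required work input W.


COP = 255.1330 / 60.7650 = 4.1987
W = 5.9040 / 4.1987 = 1.4062 kW

COP = 4.1987, W = 1.4062 kW


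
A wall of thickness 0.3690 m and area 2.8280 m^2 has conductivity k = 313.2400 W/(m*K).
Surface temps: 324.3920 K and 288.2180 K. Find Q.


dT = 36.1740 K
Q = 313.2400 * 2.8280 * 36.1740 / 0.3690 = 86841.3945 W

86841.3945 W


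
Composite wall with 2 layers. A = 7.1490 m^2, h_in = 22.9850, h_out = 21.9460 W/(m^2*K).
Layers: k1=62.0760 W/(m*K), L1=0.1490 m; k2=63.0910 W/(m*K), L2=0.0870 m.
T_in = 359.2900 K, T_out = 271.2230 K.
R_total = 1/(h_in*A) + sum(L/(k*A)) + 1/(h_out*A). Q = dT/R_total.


R_conv_in = 1/(22.9850*7.1490) = 0.0061
R_1 = 0.1490/(62.0760*7.1490) = 0.0003
R_2 = 0.0870/(63.0910*7.1490) = 0.0002
R_conv_out = 1/(21.9460*7.1490) = 0.0064
R_total = 0.0130 K/W
Q = 88.0670 / 0.0130 = 6780.5665 W

R_total = 0.0130 K/W, Q = 6780.5665 W


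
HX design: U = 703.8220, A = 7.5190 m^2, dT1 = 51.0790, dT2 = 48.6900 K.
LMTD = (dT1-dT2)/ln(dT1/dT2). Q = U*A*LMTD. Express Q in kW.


LMTD = 49.8750 K
Q = 703.8220 * 7.5190 * 49.8750 = 263940.1874 W = 263.9402 kW

263.9402 kW


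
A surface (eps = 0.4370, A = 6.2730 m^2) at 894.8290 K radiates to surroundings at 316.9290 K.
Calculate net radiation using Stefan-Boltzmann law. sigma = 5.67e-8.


T^4 = 6.4115e+11
Tsurr^4 = 1.0089e+10
Q = 0.4370 * 5.67e-8 * 6.2730 * 6.3106e+11 = 98087.0543 W

98087.0543 W


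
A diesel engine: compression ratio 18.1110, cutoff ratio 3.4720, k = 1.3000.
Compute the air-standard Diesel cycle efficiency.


r^(k-1) = 2.3844
rc^k = 5.0438
eta = 0.4723 = 47.2272%

47.2272%


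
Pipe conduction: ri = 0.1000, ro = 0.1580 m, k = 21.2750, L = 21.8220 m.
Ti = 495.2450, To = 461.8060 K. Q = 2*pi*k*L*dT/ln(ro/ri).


dT = 33.4390 K
ln(ro/ri) = 0.4574
Q = 2*pi*21.2750*21.8220*33.4390 / 0.4574 = 213244.3427 W

213244.3427 W


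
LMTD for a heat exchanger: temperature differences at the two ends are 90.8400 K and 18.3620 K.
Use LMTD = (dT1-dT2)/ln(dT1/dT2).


dT1/dT2 = 4.9472
ln(dT1/dT2) = 1.5988
LMTD = 72.4780 / 1.5988 = 45.3323 K

45.3323 K


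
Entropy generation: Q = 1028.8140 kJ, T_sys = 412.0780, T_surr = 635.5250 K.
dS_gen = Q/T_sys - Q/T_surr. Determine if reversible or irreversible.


dS_sys = 1028.8140/412.0780 = 2.4966 kJ/K
dS_surr = -1028.8140/635.5250 = -1.6188 kJ/K
dS_gen = 2.4966 - 1.6188 = 0.8778 kJ/K (irreversible)

dS_gen = 0.8778 kJ/K, irreversible


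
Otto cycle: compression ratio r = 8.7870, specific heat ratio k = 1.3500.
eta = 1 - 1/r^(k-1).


r^(k-1) = 2.1397
eta = 1 - 1/2.1397 = 0.5326 = 53.2635%

53.2635%


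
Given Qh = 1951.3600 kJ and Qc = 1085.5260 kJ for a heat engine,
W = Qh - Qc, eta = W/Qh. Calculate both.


W = 1951.3600 - 1085.5260 = 865.8340 kJ
eta = 865.8340 / 1951.3600 = 0.4437 = 44.3708%

W = 865.8340 kJ, eta = 44.3708%


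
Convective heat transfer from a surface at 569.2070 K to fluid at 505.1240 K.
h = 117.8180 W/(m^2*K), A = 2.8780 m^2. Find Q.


dT = 64.0830 K
Q = 117.8180 * 2.8780 * 64.0830 = 21729.2767 W

21729.2767 W


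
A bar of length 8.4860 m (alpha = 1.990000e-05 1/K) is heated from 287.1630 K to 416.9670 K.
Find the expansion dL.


dT = 129.8040 K
dL = 1.990000e-05 * 8.4860 * 129.8040 = 0.021920 m
L_final = 8.507920 m

dL = 0.021920 m


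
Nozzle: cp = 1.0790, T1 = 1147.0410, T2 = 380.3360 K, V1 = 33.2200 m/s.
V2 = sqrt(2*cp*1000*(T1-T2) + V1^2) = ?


dT = 766.7050 K
2*cp*1000*dT = 1654549.3900
V1^2 = 1103.5684
V2 = sqrt(1655652.9584) = 1286.7218 m/s

1286.7218 m/s


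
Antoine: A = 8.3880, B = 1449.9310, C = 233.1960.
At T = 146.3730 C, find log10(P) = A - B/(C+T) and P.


C+T = 379.5690
B/(C+T) = 3.8199
log10(P) = 8.3880 - 3.8199 = 4.5681
P = 10^4.5681 = 36987.8841 mmHg

36987.8841 mmHg


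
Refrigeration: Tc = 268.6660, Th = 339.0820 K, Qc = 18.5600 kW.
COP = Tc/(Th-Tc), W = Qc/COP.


COP = 268.6660 / 70.4160 = 3.8154
W = 18.5600 / 3.8154 = 4.8645 kW

COP = 3.8154, W = 4.8645 kW


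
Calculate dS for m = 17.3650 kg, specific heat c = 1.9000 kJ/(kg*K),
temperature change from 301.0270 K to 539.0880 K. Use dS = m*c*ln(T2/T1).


T2/T1 = 1.7908
ln(T2/T1) = 0.5827
dS = 17.3650 * 1.9000 * 0.5827 = 19.2246 kJ/K

19.2246 kJ/K


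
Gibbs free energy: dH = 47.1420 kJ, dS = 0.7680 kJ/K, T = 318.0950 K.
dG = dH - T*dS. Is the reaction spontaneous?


T*dS = 318.0950 * 0.7680 = 244.2970 kJ
dG = 47.1420 - 244.2970 = -197.1550 kJ (spontaneous)

dG = -197.1550 kJ, spontaneous


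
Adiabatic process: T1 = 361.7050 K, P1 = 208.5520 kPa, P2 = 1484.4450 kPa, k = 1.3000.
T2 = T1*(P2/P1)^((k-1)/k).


(k-1)/k = 0.2308
(P2/P1)^exp = 1.5729
T2 = 361.7050 * 1.5729 = 568.9192 K

568.9192 K


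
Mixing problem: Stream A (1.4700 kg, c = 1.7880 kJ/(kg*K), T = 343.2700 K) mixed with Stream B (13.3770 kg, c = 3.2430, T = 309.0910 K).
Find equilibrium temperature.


num = 14311.1027
den = 46.0100
Tf = 311.0435 K

311.0435 K


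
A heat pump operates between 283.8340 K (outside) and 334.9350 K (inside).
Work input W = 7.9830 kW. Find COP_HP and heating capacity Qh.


COP = 334.9350 / 51.1010 = 6.5544
Qh = 6.5544 * 7.9830 = 52.3236 kW

COP = 6.5544, Qh = 52.3236 kW


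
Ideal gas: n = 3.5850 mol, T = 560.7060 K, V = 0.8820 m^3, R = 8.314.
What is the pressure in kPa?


P = nRT/V = 3.5850 * 8.314 * 560.7060 / 0.8820
= 16712.2292 / 0.8820 = 18948.1057 Pa = 18.9481 kPa

18.9481 kPa


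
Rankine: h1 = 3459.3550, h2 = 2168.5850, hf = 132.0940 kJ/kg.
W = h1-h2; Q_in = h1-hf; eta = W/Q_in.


W = 1290.7700 kJ/kg
Q_in = 3327.2610 kJ/kg
eta = 0.3879 = 38.7938%

eta = 38.7938%


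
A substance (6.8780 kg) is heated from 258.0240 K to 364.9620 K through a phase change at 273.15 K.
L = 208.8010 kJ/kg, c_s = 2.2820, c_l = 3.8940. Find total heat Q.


Q1 (sensible, solid) = 6.8780 * 2.2820 * 15.1260 = 237.4116 kJ
Q2 (latent) = 6.8780 * 208.8010 = 1436.1333 kJ
Q3 (sensible, liquid) = 6.8780 * 3.8940 * 91.8120 = 2458.9946 kJ
Q_total = 4132.5394 kJ

4132.5394 kJ


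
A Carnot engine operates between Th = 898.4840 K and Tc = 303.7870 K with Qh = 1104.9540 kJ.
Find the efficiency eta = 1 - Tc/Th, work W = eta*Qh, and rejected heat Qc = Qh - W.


eta = 1 - 303.7870/898.4840 = 0.6619
W = 0.6619 * 1104.9540 = 731.3573 kJ
Qc = 1104.9540 - 731.3573 = 373.5967 kJ

eta = 66.1889%, W = 731.3573 kJ, Qc = 373.5967 kJ


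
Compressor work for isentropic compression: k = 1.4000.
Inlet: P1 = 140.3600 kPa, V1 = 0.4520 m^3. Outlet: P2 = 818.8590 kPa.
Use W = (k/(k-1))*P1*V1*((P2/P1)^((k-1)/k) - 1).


(k-1)/k = 0.2857
(P2/P1)^exp = 1.6552
W = 3.5000 * 140.3600 * 0.4520 * (1.6552 - 1) = 145.4842 kJ

145.4842 kJ


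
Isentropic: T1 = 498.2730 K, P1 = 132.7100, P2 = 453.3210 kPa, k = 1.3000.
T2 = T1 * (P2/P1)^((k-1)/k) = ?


(k-1)/k = 0.2308
(P2/P1)^exp = 1.3277
T2 = 498.2730 * 1.3277 = 661.5813 K

661.5813 K


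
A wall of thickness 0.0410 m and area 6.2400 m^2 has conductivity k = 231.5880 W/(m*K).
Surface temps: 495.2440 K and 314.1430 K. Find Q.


dT = 181.1010 K
Q = 231.5880 * 6.2400 * 181.1010 / 0.0410 = 6383187.9693 W

6383187.9693 W


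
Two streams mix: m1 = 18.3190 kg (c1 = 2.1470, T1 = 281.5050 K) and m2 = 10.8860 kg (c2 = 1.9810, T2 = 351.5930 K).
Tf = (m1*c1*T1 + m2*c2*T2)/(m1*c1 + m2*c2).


num = 18654.0044
den = 60.8961
Tf = 306.3253 K

306.3253 K


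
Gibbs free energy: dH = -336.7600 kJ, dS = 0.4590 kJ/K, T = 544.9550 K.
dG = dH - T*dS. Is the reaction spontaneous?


T*dS = 544.9550 * 0.4590 = 250.1343 kJ
dG = -336.7600 - 250.1343 = -586.8943 kJ (spontaneous)

dG = -586.8943 kJ, spontaneous


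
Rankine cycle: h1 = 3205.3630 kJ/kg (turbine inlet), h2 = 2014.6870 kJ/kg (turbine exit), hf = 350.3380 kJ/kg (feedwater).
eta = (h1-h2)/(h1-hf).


W = 1190.6760 kJ/kg
Q_in = 2855.0250 kJ/kg
eta = 0.4170 = 41.7046%

eta = 41.7046%


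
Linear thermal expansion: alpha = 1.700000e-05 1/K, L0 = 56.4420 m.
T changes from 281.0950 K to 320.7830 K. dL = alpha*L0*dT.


dT = 39.6880 K
dL = 1.700000e-05 * 56.4420 * 39.6880 = 0.038081 m
L_final = 56.480081 m

dL = 0.038081 m


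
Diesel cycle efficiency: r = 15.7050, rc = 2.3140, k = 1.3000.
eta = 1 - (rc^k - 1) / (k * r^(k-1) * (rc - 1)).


r^(k-1) = 2.2846
rc^k = 2.9763
eta = 0.4936 = 49.3597%

49.3597%


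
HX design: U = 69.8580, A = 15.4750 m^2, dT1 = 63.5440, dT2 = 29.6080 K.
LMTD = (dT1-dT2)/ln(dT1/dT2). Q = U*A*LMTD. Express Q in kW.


LMTD = 44.4370 K
Q = 69.8580 * 15.4750 * 44.4370 = 48038.7280 W = 48.0387 kW

48.0387 kW


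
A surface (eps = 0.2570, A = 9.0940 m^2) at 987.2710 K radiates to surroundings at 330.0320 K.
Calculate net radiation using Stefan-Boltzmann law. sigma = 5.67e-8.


T^4 = 9.5005e+11
Tsurr^4 = 1.1864e+10
Q = 0.2570 * 5.67e-8 * 9.0940 * 9.3818e+11 = 124325.2138 W

124325.2138 W


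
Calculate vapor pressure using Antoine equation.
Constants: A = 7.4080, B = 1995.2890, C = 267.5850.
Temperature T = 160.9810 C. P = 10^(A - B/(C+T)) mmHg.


C+T = 428.5660
B/(C+T) = 4.6557
log10(P) = 7.4080 - 4.6557 = 2.7523
P = 10^2.7523 = 565.2840 mmHg

565.2840 mmHg


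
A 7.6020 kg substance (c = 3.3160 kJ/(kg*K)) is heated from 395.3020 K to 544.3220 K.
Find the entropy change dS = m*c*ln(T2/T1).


T2/T1 = 1.3770
ln(T2/T1) = 0.3199
dS = 7.6020 * 3.3160 * 0.3199 = 8.0639 kJ/K

8.0639 kJ/K


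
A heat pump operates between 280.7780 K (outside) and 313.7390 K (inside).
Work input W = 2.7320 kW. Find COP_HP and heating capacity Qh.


COP = 313.7390 / 32.9610 = 9.5185
Qh = 9.5185 * 2.7320 = 26.0045 kW

COP = 9.5185, Qh = 26.0045 kW


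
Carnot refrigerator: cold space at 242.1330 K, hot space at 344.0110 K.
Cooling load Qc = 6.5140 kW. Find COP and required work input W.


COP = 242.1330 / 101.8780 = 2.3767
W = 6.5140 / 2.3767 = 2.7408 kW

COP = 2.3767, W = 2.7408 kW
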